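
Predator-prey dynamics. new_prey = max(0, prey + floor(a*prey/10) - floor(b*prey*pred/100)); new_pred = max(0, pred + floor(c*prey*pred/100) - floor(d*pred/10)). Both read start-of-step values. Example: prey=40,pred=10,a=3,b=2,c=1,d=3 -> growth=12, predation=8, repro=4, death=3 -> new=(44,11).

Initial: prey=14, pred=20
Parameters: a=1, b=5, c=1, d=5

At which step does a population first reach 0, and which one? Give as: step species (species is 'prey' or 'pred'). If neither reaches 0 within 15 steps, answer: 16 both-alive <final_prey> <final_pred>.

Answer: 16 both-alive 1 1

Derivation:
Step 1: prey: 14+1-14=1; pred: 20+2-10=12
Step 2: prey: 1+0-0=1; pred: 12+0-6=6
Step 3: prey: 1+0-0=1; pred: 6+0-3=3
Step 4: prey: 1+0-0=1; pred: 3+0-1=2
Step 5: prey: 1+0-0=1; pred: 2+0-1=1
Step 6: prey: 1+0-0=1; pred: 1+0-0=1
Steps 7-15: state stable at prey=1, pred=1 (no change)
No extinction within 15 steps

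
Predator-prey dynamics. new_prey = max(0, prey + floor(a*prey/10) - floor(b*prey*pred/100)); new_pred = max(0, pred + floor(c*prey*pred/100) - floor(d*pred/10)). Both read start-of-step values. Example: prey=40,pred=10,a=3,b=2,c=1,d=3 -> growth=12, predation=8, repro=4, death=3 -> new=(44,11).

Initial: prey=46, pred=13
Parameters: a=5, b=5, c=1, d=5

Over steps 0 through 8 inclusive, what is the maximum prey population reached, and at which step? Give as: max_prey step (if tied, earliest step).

Step 1: prey: 46+23-29=40; pred: 13+5-6=12
Step 2: prey: 40+20-24=36; pred: 12+4-6=10
Step 3: prey: 36+18-18=36; pred: 10+3-5=8
Step 4: prey: 36+18-14=40; pred: 8+2-4=6
Step 5: prey: 40+20-12=48; pred: 6+2-3=5
Step 6: prey: 48+24-12=60; pred: 5+2-2=5
Step 7: prey: 60+30-15=75; pred: 5+3-2=6
Step 8: prey: 75+37-22=90; pred: 6+4-3=7
Max prey = 90 at step 8

Answer: 90 8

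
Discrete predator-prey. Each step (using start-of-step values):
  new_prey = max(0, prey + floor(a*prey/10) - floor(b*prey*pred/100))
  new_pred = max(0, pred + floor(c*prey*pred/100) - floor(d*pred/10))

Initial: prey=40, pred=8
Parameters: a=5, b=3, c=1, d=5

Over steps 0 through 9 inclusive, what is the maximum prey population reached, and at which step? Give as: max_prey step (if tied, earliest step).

Step 1: prey: 40+20-9=51; pred: 8+3-4=7
Step 2: prey: 51+25-10=66; pred: 7+3-3=7
Step 3: prey: 66+33-13=86; pred: 7+4-3=8
Step 4: prey: 86+43-20=109; pred: 8+6-4=10
Step 5: prey: 109+54-32=131; pred: 10+10-5=15
Step 6: prey: 131+65-58=138; pred: 15+19-7=27
Step 7: prey: 138+69-111=96; pred: 27+37-13=51
Step 8: prey: 96+48-146=0; pred: 51+48-25=74
Step 9: prey: 0+0-0=0; pred: 74+0-37=37
Max prey = 138 at step 6

Answer: 138 6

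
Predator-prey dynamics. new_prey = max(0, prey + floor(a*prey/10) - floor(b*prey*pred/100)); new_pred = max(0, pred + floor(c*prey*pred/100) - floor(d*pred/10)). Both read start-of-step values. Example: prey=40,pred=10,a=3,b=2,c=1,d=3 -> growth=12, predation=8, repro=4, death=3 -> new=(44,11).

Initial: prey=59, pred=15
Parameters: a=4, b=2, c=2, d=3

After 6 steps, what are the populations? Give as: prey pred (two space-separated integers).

Step 1: prey: 59+23-17=65; pred: 15+17-4=28
Step 2: prey: 65+26-36=55; pred: 28+36-8=56
Step 3: prey: 55+22-61=16; pred: 56+61-16=101
Step 4: prey: 16+6-32=0; pred: 101+32-30=103
Step 5: prey: 0+0-0=0; pred: 103+0-30=73
Step 6: prey: 0+0-0=0; pred: 73+0-21=52

Answer: 0 52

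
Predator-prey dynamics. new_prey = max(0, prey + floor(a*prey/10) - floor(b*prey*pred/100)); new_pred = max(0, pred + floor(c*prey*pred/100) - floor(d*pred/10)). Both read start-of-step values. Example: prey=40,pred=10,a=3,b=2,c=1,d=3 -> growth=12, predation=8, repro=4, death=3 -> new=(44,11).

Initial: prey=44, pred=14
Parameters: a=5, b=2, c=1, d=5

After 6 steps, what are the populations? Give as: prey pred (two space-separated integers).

Answer: 92 48

Derivation:
Step 1: prey: 44+22-12=54; pred: 14+6-7=13
Step 2: prey: 54+27-14=67; pred: 13+7-6=14
Step 3: prey: 67+33-18=82; pred: 14+9-7=16
Step 4: prey: 82+41-26=97; pred: 16+13-8=21
Step 5: prey: 97+48-40=105; pred: 21+20-10=31
Step 6: prey: 105+52-65=92; pred: 31+32-15=48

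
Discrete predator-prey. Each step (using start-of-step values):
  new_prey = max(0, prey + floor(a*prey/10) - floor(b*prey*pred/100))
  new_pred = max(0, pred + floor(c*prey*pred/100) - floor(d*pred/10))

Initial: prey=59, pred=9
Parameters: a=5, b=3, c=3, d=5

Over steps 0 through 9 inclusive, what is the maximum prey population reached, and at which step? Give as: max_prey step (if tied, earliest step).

Step 1: prey: 59+29-15=73; pred: 9+15-4=20
Step 2: prey: 73+36-43=66; pred: 20+43-10=53
Step 3: prey: 66+33-104=0; pred: 53+104-26=131
Step 4: prey: 0+0-0=0; pred: 131+0-65=66
Step 5: prey: 0+0-0=0; pred: 66+0-33=33
Step 6: prey: 0+0-0=0; pred: 33+0-16=17
Step 7: prey: 0+0-0=0; pred: 17+0-8=9
Step 8: prey: 0+0-0=0; pred: 9+0-4=5
Step 9: prey: 0+0-0=0; pred: 5+0-2=3
Max prey = 73 at step 1

Answer: 73 1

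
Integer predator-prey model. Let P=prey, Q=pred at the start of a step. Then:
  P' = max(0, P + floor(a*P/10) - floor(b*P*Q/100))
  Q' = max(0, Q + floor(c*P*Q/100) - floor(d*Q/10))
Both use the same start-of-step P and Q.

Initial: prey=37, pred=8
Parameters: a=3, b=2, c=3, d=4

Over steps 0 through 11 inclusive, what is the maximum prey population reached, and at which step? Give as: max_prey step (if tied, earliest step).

Step 1: prey: 37+11-5=43; pred: 8+8-3=13
Step 2: prey: 43+12-11=44; pred: 13+16-5=24
Step 3: prey: 44+13-21=36; pred: 24+31-9=46
Step 4: prey: 36+10-33=13; pred: 46+49-18=77
Step 5: prey: 13+3-20=0; pred: 77+30-30=77
Step 6: prey: 0+0-0=0; pred: 77+0-30=47
Step 7: prey: 0+0-0=0; pred: 47+0-18=29
Step 8: prey: 0+0-0=0; pred: 29+0-11=18
Step 9: prey: 0+0-0=0; pred: 18+0-7=11
Step 10: prey: 0+0-0=0; pred: 11+0-4=7
Step 11: prey: 0+0-0=0; pred: 7+0-2=5
Max prey = 44 at step 2

Answer: 44 2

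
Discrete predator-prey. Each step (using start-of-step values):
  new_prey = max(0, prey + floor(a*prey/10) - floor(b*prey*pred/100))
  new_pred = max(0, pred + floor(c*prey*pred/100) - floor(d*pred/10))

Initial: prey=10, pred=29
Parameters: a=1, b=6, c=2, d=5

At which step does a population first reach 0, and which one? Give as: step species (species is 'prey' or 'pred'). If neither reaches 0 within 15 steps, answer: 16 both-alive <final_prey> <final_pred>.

Step 1: prey: 10+1-17=0; pred: 29+5-14=20
First extinction: prey at step 1

Answer: 1 prey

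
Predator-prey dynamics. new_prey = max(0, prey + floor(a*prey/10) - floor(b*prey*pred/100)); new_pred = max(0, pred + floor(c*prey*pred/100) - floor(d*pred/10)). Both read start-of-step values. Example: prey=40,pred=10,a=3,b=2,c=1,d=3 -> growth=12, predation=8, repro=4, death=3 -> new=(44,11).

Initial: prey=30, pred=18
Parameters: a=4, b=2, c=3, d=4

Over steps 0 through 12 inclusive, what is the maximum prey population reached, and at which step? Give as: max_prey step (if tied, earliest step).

Step 1: prey: 30+12-10=32; pred: 18+16-7=27
Step 2: prey: 32+12-17=27; pred: 27+25-10=42
Step 3: prey: 27+10-22=15; pred: 42+34-16=60
Step 4: prey: 15+6-18=3; pred: 60+27-24=63
Step 5: prey: 3+1-3=1; pred: 63+5-25=43
Step 6: prey: 1+0-0=1; pred: 43+1-17=27
Step 7: prey: 1+0-0=1; pred: 27+0-10=17
Step 8: prey: 1+0-0=1; pred: 17+0-6=11
Step 9: prey: 1+0-0=1; pred: 11+0-4=7
Step 10: prey: 1+0-0=1; pred: 7+0-2=5
Step 11: prey: 1+0-0=1; pred: 5+0-2=3
Step 12: prey: 1+0-0=1; pred: 3+0-1=2
Max prey = 32 at step 1

Answer: 32 1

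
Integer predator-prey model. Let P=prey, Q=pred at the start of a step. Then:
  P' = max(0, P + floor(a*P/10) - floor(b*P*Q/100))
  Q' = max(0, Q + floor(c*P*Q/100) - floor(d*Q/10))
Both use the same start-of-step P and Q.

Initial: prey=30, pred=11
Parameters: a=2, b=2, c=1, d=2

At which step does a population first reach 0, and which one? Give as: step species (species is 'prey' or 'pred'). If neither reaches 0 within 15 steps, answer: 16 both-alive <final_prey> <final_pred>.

Answer: 16 both-alive 12 10

Derivation:
Step 1: prey: 30+6-6=30; pred: 11+3-2=12
Step 2: prey: 30+6-7=29; pred: 12+3-2=13
Step 3: prey: 29+5-7=27; pred: 13+3-2=14
Step 4: prey: 27+5-7=25; pred: 14+3-2=15
Step 5: prey: 25+5-7=23; pred: 15+3-3=15
Step 6: prey: 23+4-6=21; pred: 15+3-3=15
Step 7: prey: 21+4-6=19; pred: 15+3-3=15
Step 8: prey: 19+3-5=17; pred: 15+2-3=14
Step 9: prey: 17+3-4=16; pred: 14+2-2=14
Step 10: prey: 16+3-4=15; pred: 14+2-2=14
Step 11: prey: 15+3-4=14; pred: 14+2-2=14
Step 12: prey: 14+2-3=13; pred: 14+1-2=13
Step 13: prey: 13+2-3=12; pred: 13+1-2=12
Step 14: prey: 12+2-2=12; pred: 12+1-2=11
Step 15: prey: 12+2-2=12; pred: 11+1-2=10
No extinction within 15 steps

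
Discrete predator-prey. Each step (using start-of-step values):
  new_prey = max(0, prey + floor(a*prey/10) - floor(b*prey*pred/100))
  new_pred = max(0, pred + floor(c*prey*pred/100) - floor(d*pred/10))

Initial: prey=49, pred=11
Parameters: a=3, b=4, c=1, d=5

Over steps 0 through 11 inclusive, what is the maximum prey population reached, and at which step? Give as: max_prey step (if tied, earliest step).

Answer: 85 11

Derivation:
Step 1: prey: 49+14-21=42; pred: 11+5-5=11
Step 2: prey: 42+12-18=36; pred: 11+4-5=10
Step 3: prey: 36+10-14=32; pred: 10+3-5=8
Step 4: prey: 32+9-10=31; pred: 8+2-4=6
Step 5: prey: 31+9-7=33; pred: 6+1-3=4
Step 6: prey: 33+9-5=37; pred: 4+1-2=3
Step 7: prey: 37+11-4=44; pred: 3+1-1=3
Step 8: prey: 44+13-5=52; pred: 3+1-1=3
Step 9: prey: 52+15-6=61; pred: 3+1-1=3
Step 10: prey: 61+18-7=72; pred: 3+1-1=3
Step 11: prey: 72+21-8=85; pred: 3+2-1=4
Max prey = 85 at step 11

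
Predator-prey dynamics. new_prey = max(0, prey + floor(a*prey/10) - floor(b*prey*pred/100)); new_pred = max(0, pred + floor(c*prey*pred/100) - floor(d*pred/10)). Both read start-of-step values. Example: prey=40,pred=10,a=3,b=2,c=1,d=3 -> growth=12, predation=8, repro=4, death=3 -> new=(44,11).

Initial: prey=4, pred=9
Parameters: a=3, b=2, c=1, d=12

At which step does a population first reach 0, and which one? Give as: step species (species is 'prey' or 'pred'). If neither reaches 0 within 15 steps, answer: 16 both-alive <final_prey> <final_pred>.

Answer: 1 pred

Derivation:
Step 1: prey: 4+1-0=5; pred: 9+0-10=0
First extinction: pred at step 1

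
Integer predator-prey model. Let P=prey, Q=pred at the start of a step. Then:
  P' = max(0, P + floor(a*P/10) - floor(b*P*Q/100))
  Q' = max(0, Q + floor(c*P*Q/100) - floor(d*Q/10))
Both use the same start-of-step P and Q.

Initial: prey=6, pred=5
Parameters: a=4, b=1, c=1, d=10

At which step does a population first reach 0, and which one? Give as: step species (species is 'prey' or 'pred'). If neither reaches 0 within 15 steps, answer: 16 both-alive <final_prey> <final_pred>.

Answer: 1 pred

Derivation:
Step 1: prey: 6+2-0=8; pred: 5+0-5=0
First extinction: pred at step 1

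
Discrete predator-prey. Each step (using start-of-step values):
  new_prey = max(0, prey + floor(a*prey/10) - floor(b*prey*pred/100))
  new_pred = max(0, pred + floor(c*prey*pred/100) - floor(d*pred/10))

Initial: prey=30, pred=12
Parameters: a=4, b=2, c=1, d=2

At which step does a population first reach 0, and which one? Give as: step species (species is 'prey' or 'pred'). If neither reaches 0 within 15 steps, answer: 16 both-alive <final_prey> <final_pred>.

Answer: 16 both-alive 4 13

Derivation:
Step 1: prey: 30+12-7=35; pred: 12+3-2=13
Step 2: prey: 35+14-9=40; pred: 13+4-2=15
Step 3: prey: 40+16-12=44; pred: 15+6-3=18
Step 4: prey: 44+17-15=46; pred: 18+7-3=22
Step 5: prey: 46+18-20=44; pred: 22+10-4=28
Step 6: prey: 44+17-24=37; pred: 28+12-5=35
Step 7: prey: 37+14-25=26; pred: 35+12-7=40
Step 8: prey: 26+10-20=16; pred: 40+10-8=42
Step 9: prey: 16+6-13=9; pred: 42+6-8=40
Step 10: prey: 9+3-7=5; pred: 40+3-8=35
Step 11: prey: 5+2-3=4; pred: 35+1-7=29
Step 12: prey: 4+1-2=3; pred: 29+1-5=25
Step 13: prey: 3+1-1=3; pred: 25+0-5=20
Step 14: prey: 3+1-1=3; pred: 20+0-4=16
Step 15: prey: 3+1-0=4; pred: 16+0-3=13
No extinction within 15 steps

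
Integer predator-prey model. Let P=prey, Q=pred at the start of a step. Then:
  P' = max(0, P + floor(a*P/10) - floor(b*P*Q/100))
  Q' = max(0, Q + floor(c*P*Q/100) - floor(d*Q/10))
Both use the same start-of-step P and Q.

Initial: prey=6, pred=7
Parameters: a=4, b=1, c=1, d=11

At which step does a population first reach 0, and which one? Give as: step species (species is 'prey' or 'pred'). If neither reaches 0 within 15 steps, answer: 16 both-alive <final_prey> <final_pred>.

Step 1: prey: 6+2-0=8; pred: 7+0-7=0
First extinction: pred at step 1

Answer: 1 pred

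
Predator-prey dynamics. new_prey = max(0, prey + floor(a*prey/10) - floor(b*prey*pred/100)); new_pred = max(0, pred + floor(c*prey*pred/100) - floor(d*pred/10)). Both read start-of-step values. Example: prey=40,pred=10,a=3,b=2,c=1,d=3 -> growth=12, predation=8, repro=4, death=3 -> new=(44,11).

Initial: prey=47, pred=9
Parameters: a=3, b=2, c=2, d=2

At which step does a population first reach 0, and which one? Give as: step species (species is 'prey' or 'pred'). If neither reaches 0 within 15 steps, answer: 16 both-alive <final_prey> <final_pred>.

Answer: 5 prey

Derivation:
Step 1: prey: 47+14-8=53; pred: 9+8-1=16
Step 2: prey: 53+15-16=52; pred: 16+16-3=29
Step 3: prey: 52+15-30=37; pred: 29+30-5=54
Step 4: prey: 37+11-39=9; pred: 54+39-10=83
Step 5: prey: 9+2-14=0; pred: 83+14-16=81
First extinction: prey at step 5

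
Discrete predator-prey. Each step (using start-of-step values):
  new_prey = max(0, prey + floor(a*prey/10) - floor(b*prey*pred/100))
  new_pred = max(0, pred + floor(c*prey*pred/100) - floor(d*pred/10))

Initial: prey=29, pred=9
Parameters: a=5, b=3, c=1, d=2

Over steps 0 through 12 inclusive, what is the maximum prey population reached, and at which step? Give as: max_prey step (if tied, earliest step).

Step 1: prey: 29+14-7=36; pred: 9+2-1=10
Step 2: prey: 36+18-10=44; pred: 10+3-2=11
Step 3: prey: 44+22-14=52; pred: 11+4-2=13
Step 4: prey: 52+26-20=58; pred: 13+6-2=17
Step 5: prey: 58+29-29=58; pred: 17+9-3=23
Step 6: prey: 58+29-40=47; pred: 23+13-4=32
Step 7: prey: 47+23-45=25; pred: 32+15-6=41
Step 8: prey: 25+12-30=7; pred: 41+10-8=43
Step 9: prey: 7+3-9=1; pred: 43+3-8=38
Step 10: prey: 1+0-1=0; pred: 38+0-7=31
Step 11: prey: 0+0-0=0; pred: 31+0-6=25
Step 12: prey: 0+0-0=0; pred: 25+0-5=20
Max prey = 58 at step 4

Answer: 58 4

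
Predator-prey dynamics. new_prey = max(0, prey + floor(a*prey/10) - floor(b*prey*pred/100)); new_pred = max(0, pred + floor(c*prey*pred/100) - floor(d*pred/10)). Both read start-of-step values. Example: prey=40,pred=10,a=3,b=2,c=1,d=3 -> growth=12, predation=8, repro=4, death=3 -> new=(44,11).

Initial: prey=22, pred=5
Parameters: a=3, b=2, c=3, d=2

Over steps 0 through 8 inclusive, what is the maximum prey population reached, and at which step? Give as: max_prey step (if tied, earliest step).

Answer: 33 3

Derivation:
Step 1: prey: 22+6-2=26; pred: 5+3-1=7
Step 2: prey: 26+7-3=30; pred: 7+5-1=11
Step 3: prey: 30+9-6=33; pred: 11+9-2=18
Step 4: prey: 33+9-11=31; pred: 18+17-3=32
Step 5: prey: 31+9-19=21; pred: 32+29-6=55
Step 6: prey: 21+6-23=4; pred: 55+34-11=78
Step 7: prey: 4+1-6=0; pred: 78+9-15=72
Step 8: prey: 0+0-0=0; pred: 72+0-14=58
Max prey = 33 at step 3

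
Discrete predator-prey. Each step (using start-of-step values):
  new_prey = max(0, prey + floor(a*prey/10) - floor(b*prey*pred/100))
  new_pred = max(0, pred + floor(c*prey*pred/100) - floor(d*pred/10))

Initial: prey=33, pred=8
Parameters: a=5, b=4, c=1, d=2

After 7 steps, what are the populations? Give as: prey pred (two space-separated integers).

Answer: 15 26

Derivation:
Step 1: prey: 33+16-10=39; pred: 8+2-1=9
Step 2: prey: 39+19-14=44; pred: 9+3-1=11
Step 3: prey: 44+22-19=47; pred: 11+4-2=13
Step 4: prey: 47+23-24=46; pred: 13+6-2=17
Step 5: prey: 46+23-31=38; pred: 17+7-3=21
Step 6: prey: 38+19-31=26; pred: 21+7-4=24
Step 7: prey: 26+13-24=15; pred: 24+6-4=26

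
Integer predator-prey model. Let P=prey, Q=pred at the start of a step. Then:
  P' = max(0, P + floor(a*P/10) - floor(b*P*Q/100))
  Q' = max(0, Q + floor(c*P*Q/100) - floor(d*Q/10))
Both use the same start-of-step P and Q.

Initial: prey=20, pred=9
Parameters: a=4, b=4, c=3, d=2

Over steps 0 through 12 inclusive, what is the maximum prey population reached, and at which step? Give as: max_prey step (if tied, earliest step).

Answer: 21 1

Derivation:
Step 1: prey: 20+8-7=21; pred: 9+5-1=13
Step 2: prey: 21+8-10=19; pred: 13+8-2=19
Step 3: prey: 19+7-14=12; pred: 19+10-3=26
Step 4: prey: 12+4-12=4; pred: 26+9-5=30
Step 5: prey: 4+1-4=1; pred: 30+3-6=27
Step 6: prey: 1+0-1=0; pred: 27+0-5=22
Step 7: prey: 0+0-0=0; pred: 22+0-4=18
Step 8: prey: 0+0-0=0; pred: 18+0-3=15
Step 9: prey: 0+0-0=0; pred: 15+0-3=12
Step 10: prey: 0+0-0=0; pred: 12+0-2=10
Step 11: prey: 0+0-0=0; pred: 10+0-2=8
Step 12: prey: 0+0-0=0; pred: 8+0-1=7
Max prey = 21 at step 1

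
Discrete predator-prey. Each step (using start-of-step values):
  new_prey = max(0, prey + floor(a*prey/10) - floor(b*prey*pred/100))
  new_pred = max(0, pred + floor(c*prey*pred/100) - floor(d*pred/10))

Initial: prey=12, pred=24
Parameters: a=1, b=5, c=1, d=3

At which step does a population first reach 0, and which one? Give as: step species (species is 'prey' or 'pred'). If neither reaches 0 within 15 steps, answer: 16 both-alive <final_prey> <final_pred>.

Step 1: prey: 12+1-14=0; pred: 24+2-7=19
First extinction: prey at step 1

Answer: 1 prey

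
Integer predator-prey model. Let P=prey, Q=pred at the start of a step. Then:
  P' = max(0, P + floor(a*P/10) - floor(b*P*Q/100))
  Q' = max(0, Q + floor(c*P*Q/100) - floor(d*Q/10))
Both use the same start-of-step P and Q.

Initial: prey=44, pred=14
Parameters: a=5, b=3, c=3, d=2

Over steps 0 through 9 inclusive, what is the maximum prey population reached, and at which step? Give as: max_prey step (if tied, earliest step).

Answer: 48 1

Derivation:
Step 1: prey: 44+22-18=48; pred: 14+18-2=30
Step 2: prey: 48+24-43=29; pred: 30+43-6=67
Step 3: prey: 29+14-58=0; pred: 67+58-13=112
Step 4: prey: 0+0-0=0; pred: 112+0-22=90
Step 5: prey: 0+0-0=0; pred: 90+0-18=72
Step 6: prey: 0+0-0=0; pred: 72+0-14=58
Step 7: prey: 0+0-0=0; pred: 58+0-11=47
Step 8: prey: 0+0-0=0; pred: 47+0-9=38
Step 9: prey: 0+0-0=0; pred: 38+0-7=31
Max prey = 48 at step 1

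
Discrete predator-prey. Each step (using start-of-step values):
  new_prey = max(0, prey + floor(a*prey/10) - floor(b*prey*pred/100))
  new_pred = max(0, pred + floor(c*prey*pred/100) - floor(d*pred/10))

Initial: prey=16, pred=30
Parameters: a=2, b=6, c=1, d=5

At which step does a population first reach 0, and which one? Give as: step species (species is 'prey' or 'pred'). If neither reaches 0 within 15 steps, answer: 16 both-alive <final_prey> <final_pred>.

Step 1: prey: 16+3-28=0; pred: 30+4-15=19
First extinction: prey at step 1

Answer: 1 prey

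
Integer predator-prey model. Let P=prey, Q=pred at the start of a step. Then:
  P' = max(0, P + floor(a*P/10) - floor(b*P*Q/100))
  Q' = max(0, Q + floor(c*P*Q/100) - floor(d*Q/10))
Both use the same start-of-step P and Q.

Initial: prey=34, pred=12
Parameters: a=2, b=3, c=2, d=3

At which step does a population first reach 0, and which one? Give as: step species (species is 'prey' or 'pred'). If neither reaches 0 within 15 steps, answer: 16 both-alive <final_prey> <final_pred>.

Answer: 16 both-alive 2 3

Derivation:
Step 1: prey: 34+6-12=28; pred: 12+8-3=17
Step 2: prey: 28+5-14=19; pred: 17+9-5=21
Step 3: prey: 19+3-11=11; pred: 21+7-6=22
Step 4: prey: 11+2-7=6; pred: 22+4-6=20
Step 5: prey: 6+1-3=4; pred: 20+2-6=16
Step 6: prey: 4+0-1=3; pred: 16+1-4=13
Step 7: prey: 3+0-1=2; pred: 13+0-3=10
Step 8: prey: 2+0-0=2; pred: 10+0-3=7
Step 9: prey: 2+0-0=2; pred: 7+0-2=5
Step 10: prey: 2+0-0=2; pred: 5+0-1=4
Step 11: prey: 2+0-0=2; pred: 4+0-1=3
Step 12: prey: 2+0-0=2; pred: 3+0-0=3
Steps 13-15: state stable at prey=2, pred=3 (no change)
No extinction within 15 steps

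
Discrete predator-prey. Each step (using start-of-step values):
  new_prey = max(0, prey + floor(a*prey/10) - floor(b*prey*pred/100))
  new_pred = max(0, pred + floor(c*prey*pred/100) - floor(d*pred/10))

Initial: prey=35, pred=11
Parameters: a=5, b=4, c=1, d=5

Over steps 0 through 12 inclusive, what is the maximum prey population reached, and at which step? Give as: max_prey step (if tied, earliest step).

Answer: 103 8

Derivation:
Step 1: prey: 35+17-15=37; pred: 11+3-5=9
Step 2: prey: 37+18-13=42; pred: 9+3-4=8
Step 3: prey: 42+21-13=50; pred: 8+3-4=7
Step 4: prey: 50+25-14=61; pred: 7+3-3=7
Step 5: prey: 61+30-17=74; pred: 7+4-3=8
Step 6: prey: 74+37-23=88; pred: 8+5-4=9
Step 7: prey: 88+44-31=101; pred: 9+7-4=12
Step 8: prey: 101+50-48=103; pred: 12+12-6=18
Step 9: prey: 103+51-74=80; pred: 18+18-9=27
Step 10: prey: 80+40-86=34; pred: 27+21-13=35
Step 11: prey: 34+17-47=4; pred: 35+11-17=29
Step 12: prey: 4+2-4=2; pred: 29+1-14=16
Max prey = 103 at step 8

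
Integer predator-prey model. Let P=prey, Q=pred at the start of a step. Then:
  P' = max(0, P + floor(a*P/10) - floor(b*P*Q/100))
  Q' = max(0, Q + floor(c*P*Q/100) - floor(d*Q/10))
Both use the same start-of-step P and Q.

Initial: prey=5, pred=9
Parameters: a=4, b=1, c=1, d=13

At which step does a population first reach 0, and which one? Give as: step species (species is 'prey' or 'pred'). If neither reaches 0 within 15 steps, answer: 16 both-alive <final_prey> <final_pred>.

Answer: 1 pred

Derivation:
Step 1: prey: 5+2-0=7; pred: 9+0-11=0
First extinction: pred at step 1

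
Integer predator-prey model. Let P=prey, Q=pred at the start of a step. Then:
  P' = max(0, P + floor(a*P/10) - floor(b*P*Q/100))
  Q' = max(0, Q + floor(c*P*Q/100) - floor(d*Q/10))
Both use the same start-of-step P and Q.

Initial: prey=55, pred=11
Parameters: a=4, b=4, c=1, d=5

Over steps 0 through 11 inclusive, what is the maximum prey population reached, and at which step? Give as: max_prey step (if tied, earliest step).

Answer: 77 11

Derivation:
Step 1: prey: 55+22-24=53; pred: 11+6-5=12
Step 2: prey: 53+21-25=49; pred: 12+6-6=12
Step 3: prey: 49+19-23=45; pred: 12+5-6=11
Step 4: prey: 45+18-19=44; pred: 11+4-5=10
Step 5: prey: 44+17-17=44; pred: 10+4-5=9
Step 6: prey: 44+17-15=46; pred: 9+3-4=8
Step 7: prey: 46+18-14=50; pred: 8+3-4=7
Step 8: prey: 50+20-14=56; pred: 7+3-3=7
Step 9: prey: 56+22-15=63; pred: 7+3-3=7
Step 10: prey: 63+25-17=71; pred: 7+4-3=8
Step 11: prey: 71+28-22=77; pred: 8+5-4=9
Max prey = 77 at step 11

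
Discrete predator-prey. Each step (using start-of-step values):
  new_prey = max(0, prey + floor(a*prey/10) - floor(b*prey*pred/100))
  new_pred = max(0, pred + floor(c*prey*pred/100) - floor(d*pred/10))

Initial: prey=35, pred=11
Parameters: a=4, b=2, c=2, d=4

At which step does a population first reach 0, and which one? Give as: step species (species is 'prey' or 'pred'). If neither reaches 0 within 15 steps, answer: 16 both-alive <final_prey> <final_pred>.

Answer: 7 prey

Derivation:
Step 1: prey: 35+14-7=42; pred: 11+7-4=14
Step 2: prey: 42+16-11=47; pred: 14+11-5=20
Step 3: prey: 47+18-18=47; pred: 20+18-8=30
Step 4: prey: 47+18-28=37; pred: 30+28-12=46
Step 5: prey: 37+14-34=17; pred: 46+34-18=62
Step 6: prey: 17+6-21=2; pred: 62+21-24=59
Step 7: prey: 2+0-2=0; pred: 59+2-23=38
First extinction: prey at step 7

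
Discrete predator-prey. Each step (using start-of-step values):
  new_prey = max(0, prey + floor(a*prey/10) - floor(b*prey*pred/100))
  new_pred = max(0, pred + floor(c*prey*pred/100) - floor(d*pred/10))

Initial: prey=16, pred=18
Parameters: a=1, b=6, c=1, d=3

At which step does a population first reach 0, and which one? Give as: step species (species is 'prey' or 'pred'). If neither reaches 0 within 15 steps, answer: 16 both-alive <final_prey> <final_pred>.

Answer: 1 prey

Derivation:
Step 1: prey: 16+1-17=0; pred: 18+2-5=15
First extinction: prey at step 1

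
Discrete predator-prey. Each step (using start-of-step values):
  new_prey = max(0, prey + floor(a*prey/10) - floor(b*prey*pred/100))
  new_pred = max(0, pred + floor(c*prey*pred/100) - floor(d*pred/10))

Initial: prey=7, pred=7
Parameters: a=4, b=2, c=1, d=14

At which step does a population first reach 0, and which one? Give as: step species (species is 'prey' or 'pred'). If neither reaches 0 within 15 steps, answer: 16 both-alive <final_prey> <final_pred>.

Answer: 1 pred

Derivation:
Step 1: prey: 7+2-0=9; pred: 7+0-9=0
First extinction: pred at step 1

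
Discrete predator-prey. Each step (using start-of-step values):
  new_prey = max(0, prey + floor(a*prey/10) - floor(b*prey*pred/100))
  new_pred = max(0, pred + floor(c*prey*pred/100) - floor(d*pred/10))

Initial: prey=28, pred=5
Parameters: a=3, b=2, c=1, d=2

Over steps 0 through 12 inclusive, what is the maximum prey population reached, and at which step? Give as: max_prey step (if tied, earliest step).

Step 1: prey: 28+8-2=34; pred: 5+1-1=5
Step 2: prey: 34+10-3=41; pred: 5+1-1=5
Step 3: prey: 41+12-4=49; pred: 5+2-1=6
Step 4: prey: 49+14-5=58; pred: 6+2-1=7
Step 5: prey: 58+17-8=67; pred: 7+4-1=10
Step 6: prey: 67+20-13=74; pred: 10+6-2=14
Step 7: prey: 74+22-20=76; pred: 14+10-2=22
Step 8: prey: 76+22-33=65; pred: 22+16-4=34
Step 9: prey: 65+19-44=40; pred: 34+22-6=50
Step 10: prey: 40+12-40=12; pred: 50+20-10=60
Step 11: prey: 12+3-14=1; pred: 60+7-12=55
Step 12: prey: 1+0-1=0; pred: 55+0-11=44
Max prey = 76 at step 7

Answer: 76 7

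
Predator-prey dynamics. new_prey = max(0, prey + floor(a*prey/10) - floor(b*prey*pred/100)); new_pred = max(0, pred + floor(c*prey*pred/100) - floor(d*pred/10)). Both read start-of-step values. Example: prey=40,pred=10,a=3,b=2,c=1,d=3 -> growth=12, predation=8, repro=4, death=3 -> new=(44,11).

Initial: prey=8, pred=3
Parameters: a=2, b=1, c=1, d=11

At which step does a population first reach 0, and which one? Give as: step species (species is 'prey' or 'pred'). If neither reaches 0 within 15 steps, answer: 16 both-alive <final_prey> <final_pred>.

Answer: 1 pred

Derivation:
Step 1: prey: 8+1-0=9; pred: 3+0-3=0
First extinction: pred at step 1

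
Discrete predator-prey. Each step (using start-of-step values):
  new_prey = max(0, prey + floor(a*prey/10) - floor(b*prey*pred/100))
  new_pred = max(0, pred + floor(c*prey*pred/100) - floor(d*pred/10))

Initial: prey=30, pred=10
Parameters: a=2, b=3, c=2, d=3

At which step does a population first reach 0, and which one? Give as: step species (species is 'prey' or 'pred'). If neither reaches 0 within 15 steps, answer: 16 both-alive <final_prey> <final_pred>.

Answer: 16 both-alive 3 3

Derivation:
Step 1: prey: 30+6-9=27; pred: 10+6-3=13
Step 2: prey: 27+5-10=22; pred: 13+7-3=17
Step 3: prey: 22+4-11=15; pred: 17+7-5=19
Step 4: prey: 15+3-8=10; pred: 19+5-5=19
Step 5: prey: 10+2-5=7; pred: 19+3-5=17
Step 6: prey: 7+1-3=5; pred: 17+2-5=14
Step 7: prey: 5+1-2=4; pred: 14+1-4=11
Step 8: prey: 4+0-1=3; pred: 11+0-3=8
Step 9: prey: 3+0-0=3; pred: 8+0-2=6
Step 10: prey: 3+0-0=3; pred: 6+0-1=5
Step 11: prey: 3+0-0=3; pred: 5+0-1=4
Step 12: prey: 3+0-0=3; pred: 4+0-1=3
Step 13: prey: 3+0-0=3; pred: 3+0-0=3
Steps 14-15: state stable at prey=3, pred=3 (no change)
No extinction within 15 steps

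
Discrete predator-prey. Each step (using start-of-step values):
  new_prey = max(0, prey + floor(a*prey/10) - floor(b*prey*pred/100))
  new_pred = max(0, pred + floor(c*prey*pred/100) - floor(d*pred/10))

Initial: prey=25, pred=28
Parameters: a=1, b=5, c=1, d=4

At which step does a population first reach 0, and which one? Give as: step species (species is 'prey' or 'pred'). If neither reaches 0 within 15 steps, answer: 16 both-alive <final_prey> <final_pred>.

Answer: 1 prey

Derivation:
Step 1: prey: 25+2-35=0; pred: 28+7-11=24
First extinction: prey at step 1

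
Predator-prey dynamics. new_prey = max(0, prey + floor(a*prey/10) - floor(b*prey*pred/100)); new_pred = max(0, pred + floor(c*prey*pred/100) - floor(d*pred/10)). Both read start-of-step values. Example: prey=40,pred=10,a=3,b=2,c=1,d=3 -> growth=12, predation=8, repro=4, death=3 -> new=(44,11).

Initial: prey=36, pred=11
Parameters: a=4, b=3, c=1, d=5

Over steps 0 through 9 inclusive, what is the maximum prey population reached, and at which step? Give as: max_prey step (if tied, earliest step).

Answer: 101 8

Derivation:
Step 1: prey: 36+14-11=39; pred: 11+3-5=9
Step 2: prey: 39+15-10=44; pred: 9+3-4=8
Step 3: prey: 44+17-10=51; pred: 8+3-4=7
Step 4: prey: 51+20-10=61; pred: 7+3-3=7
Step 5: prey: 61+24-12=73; pred: 7+4-3=8
Step 6: prey: 73+29-17=85; pred: 8+5-4=9
Step 7: prey: 85+34-22=97; pred: 9+7-4=12
Step 8: prey: 97+38-34=101; pred: 12+11-6=17
Step 9: prey: 101+40-51=90; pred: 17+17-8=26
Max prey = 101 at step 8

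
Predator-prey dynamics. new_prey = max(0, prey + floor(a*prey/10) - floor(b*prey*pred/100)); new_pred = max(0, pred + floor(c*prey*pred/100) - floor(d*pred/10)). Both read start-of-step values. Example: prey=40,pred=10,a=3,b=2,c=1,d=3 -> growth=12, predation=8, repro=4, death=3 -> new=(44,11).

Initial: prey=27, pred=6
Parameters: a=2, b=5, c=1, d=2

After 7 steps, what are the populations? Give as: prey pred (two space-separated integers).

Step 1: prey: 27+5-8=24; pred: 6+1-1=6
Step 2: prey: 24+4-7=21; pred: 6+1-1=6
Step 3: prey: 21+4-6=19; pred: 6+1-1=6
Step 4: prey: 19+3-5=17; pred: 6+1-1=6
Step 5: prey: 17+3-5=15; pred: 6+1-1=6
Step 6: prey: 15+3-4=14; pred: 6+0-1=5
Step 7: prey: 14+2-3=13; pred: 5+0-1=4

Answer: 13 4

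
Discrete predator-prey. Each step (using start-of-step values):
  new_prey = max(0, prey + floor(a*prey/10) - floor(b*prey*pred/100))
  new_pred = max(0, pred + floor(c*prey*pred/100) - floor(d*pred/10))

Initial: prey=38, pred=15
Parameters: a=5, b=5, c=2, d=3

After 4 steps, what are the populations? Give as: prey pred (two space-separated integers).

Step 1: prey: 38+19-28=29; pred: 15+11-4=22
Step 2: prey: 29+14-31=12; pred: 22+12-6=28
Step 3: prey: 12+6-16=2; pred: 28+6-8=26
Step 4: prey: 2+1-2=1; pred: 26+1-7=20

Answer: 1 20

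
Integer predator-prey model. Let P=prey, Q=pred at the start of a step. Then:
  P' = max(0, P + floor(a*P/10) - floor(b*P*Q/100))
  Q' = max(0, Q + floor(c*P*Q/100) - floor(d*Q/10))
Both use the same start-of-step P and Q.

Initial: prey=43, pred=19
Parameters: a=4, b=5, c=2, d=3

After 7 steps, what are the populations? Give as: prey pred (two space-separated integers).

Step 1: prey: 43+17-40=20; pred: 19+16-5=30
Step 2: prey: 20+8-30=0; pred: 30+12-9=33
Step 3: prey: 0+0-0=0; pred: 33+0-9=24
Step 4: prey: 0+0-0=0; pred: 24+0-7=17
Step 5: prey: 0+0-0=0; pred: 17+0-5=12
Step 6: prey: 0+0-0=0; pred: 12+0-3=9
Step 7: prey: 0+0-0=0; pred: 9+0-2=7

Answer: 0 7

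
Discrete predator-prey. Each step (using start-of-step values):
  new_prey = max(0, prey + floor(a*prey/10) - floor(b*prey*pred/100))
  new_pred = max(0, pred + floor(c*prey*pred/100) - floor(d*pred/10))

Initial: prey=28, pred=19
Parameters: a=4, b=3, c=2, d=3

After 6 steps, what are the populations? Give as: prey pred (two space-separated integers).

Step 1: prey: 28+11-15=24; pred: 19+10-5=24
Step 2: prey: 24+9-17=16; pred: 24+11-7=28
Step 3: prey: 16+6-13=9; pred: 28+8-8=28
Step 4: prey: 9+3-7=5; pred: 28+5-8=25
Step 5: prey: 5+2-3=4; pred: 25+2-7=20
Step 6: prey: 4+1-2=3; pred: 20+1-6=15

Answer: 3 15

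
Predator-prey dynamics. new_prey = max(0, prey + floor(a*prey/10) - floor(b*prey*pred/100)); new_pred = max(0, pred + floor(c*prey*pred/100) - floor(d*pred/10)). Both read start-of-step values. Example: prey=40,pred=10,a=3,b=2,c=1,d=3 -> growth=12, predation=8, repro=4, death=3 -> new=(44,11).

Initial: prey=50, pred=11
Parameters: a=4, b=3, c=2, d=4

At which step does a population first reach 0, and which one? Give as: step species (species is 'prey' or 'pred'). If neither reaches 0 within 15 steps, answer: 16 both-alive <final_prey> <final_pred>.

Answer: 5 prey

Derivation:
Step 1: prey: 50+20-16=54; pred: 11+11-4=18
Step 2: prey: 54+21-29=46; pred: 18+19-7=30
Step 3: prey: 46+18-41=23; pred: 30+27-12=45
Step 4: prey: 23+9-31=1; pred: 45+20-18=47
Step 5: prey: 1+0-1=0; pred: 47+0-18=29
First extinction: prey at step 5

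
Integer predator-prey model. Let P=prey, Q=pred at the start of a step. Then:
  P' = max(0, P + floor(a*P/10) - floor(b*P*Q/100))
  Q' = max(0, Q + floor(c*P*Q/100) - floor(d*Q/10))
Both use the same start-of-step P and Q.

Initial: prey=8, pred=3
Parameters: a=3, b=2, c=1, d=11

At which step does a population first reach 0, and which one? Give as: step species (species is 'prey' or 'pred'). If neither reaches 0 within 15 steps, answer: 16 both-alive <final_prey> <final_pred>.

Answer: 1 pred

Derivation:
Step 1: prey: 8+2-0=10; pred: 3+0-3=0
First extinction: pred at step 1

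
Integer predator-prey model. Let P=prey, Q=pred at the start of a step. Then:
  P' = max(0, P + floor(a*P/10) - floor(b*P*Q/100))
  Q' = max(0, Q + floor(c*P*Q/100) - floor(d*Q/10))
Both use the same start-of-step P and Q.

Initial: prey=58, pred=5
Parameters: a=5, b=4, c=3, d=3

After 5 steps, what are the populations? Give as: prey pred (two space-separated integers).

Answer: 0 66

Derivation:
Step 1: prey: 58+29-11=76; pred: 5+8-1=12
Step 2: prey: 76+38-36=78; pred: 12+27-3=36
Step 3: prey: 78+39-112=5; pred: 36+84-10=110
Step 4: prey: 5+2-22=0; pred: 110+16-33=93
Step 5: prey: 0+0-0=0; pred: 93+0-27=66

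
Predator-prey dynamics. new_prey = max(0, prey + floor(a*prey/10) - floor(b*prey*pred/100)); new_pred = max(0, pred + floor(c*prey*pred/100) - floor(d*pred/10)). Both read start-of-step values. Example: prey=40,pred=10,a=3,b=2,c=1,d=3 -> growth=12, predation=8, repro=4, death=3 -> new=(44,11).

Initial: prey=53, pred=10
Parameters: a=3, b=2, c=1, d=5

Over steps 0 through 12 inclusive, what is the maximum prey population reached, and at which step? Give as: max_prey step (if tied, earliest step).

Step 1: prey: 53+15-10=58; pred: 10+5-5=10
Step 2: prey: 58+17-11=64; pred: 10+5-5=10
Step 3: prey: 64+19-12=71; pred: 10+6-5=11
Step 4: prey: 71+21-15=77; pred: 11+7-5=13
Step 5: prey: 77+23-20=80; pred: 13+10-6=17
Step 6: prey: 80+24-27=77; pred: 17+13-8=22
Step 7: prey: 77+23-33=67; pred: 22+16-11=27
Step 8: prey: 67+20-36=51; pred: 27+18-13=32
Step 9: prey: 51+15-32=34; pred: 32+16-16=32
Step 10: prey: 34+10-21=23; pred: 32+10-16=26
Step 11: prey: 23+6-11=18; pred: 26+5-13=18
Step 12: prey: 18+5-6=17; pred: 18+3-9=12
Max prey = 80 at step 5

Answer: 80 5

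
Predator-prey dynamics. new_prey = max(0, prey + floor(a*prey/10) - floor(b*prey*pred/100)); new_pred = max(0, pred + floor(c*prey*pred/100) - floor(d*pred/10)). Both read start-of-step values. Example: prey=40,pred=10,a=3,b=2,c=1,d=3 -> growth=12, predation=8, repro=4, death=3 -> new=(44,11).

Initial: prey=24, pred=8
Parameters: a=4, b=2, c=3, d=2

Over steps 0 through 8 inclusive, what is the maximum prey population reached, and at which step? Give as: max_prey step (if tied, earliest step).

Answer: 35 2

Derivation:
Step 1: prey: 24+9-3=30; pred: 8+5-1=12
Step 2: prey: 30+12-7=35; pred: 12+10-2=20
Step 3: prey: 35+14-14=35; pred: 20+21-4=37
Step 4: prey: 35+14-25=24; pred: 37+38-7=68
Step 5: prey: 24+9-32=1; pred: 68+48-13=103
Step 6: prey: 1+0-2=0; pred: 103+3-20=86
Step 7: prey: 0+0-0=0; pred: 86+0-17=69
Step 8: prey: 0+0-0=0; pred: 69+0-13=56
Max prey = 35 at step 2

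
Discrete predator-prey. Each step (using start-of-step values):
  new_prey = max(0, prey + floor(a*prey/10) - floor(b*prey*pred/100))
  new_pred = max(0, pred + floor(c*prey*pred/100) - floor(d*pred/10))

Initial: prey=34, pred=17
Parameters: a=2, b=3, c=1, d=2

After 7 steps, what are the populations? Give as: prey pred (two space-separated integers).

Step 1: prey: 34+6-17=23; pred: 17+5-3=19
Step 2: prey: 23+4-13=14; pred: 19+4-3=20
Step 3: prey: 14+2-8=8; pred: 20+2-4=18
Step 4: prey: 8+1-4=5; pred: 18+1-3=16
Step 5: prey: 5+1-2=4; pred: 16+0-3=13
Step 6: prey: 4+0-1=3; pred: 13+0-2=11
Step 7: prey: 3+0-0=3; pred: 11+0-2=9

Answer: 3 9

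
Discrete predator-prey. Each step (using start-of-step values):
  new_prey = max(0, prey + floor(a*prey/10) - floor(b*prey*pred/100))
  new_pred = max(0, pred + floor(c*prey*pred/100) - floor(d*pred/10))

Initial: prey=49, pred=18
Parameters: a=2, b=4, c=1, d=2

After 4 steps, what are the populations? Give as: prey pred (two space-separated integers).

Step 1: prey: 49+9-35=23; pred: 18+8-3=23
Step 2: prey: 23+4-21=6; pred: 23+5-4=24
Step 3: prey: 6+1-5=2; pred: 24+1-4=21
Step 4: prey: 2+0-1=1; pred: 21+0-4=17

Answer: 1 17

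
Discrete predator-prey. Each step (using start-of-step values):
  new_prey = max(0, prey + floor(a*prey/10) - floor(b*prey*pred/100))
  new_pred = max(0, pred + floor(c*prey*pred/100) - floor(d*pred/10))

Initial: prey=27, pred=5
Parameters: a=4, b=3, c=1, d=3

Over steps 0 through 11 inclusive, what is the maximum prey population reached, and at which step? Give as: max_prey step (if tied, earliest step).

Answer: 78 6

Derivation:
Step 1: prey: 27+10-4=33; pred: 5+1-1=5
Step 2: prey: 33+13-4=42; pred: 5+1-1=5
Step 3: prey: 42+16-6=52; pred: 5+2-1=6
Step 4: prey: 52+20-9=63; pred: 6+3-1=8
Step 5: prey: 63+25-15=73; pred: 8+5-2=11
Step 6: prey: 73+29-24=78; pred: 11+8-3=16
Step 7: prey: 78+31-37=72; pred: 16+12-4=24
Step 8: prey: 72+28-51=49; pred: 24+17-7=34
Step 9: prey: 49+19-49=19; pred: 34+16-10=40
Step 10: prey: 19+7-22=4; pred: 40+7-12=35
Step 11: prey: 4+1-4=1; pred: 35+1-10=26
Max prey = 78 at step 6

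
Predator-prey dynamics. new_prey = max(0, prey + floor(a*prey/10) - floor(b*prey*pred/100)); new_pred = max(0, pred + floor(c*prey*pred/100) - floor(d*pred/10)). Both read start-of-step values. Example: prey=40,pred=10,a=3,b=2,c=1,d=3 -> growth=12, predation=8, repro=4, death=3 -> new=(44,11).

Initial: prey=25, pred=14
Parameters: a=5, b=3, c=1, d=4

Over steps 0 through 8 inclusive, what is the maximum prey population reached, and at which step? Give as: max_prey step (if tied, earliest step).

Step 1: prey: 25+12-10=27; pred: 14+3-5=12
Step 2: prey: 27+13-9=31; pred: 12+3-4=11
Step 3: prey: 31+15-10=36; pred: 11+3-4=10
Step 4: prey: 36+18-10=44; pred: 10+3-4=9
Step 5: prey: 44+22-11=55; pred: 9+3-3=9
Step 6: prey: 55+27-14=68; pred: 9+4-3=10
Step 7: prey: 68+34-20=82; pred: 10+6-4=12
Step 8: prey: 82+41-29=94; pred: 12+9-4=17
Max prey = 94 at step 8

Answer: 94 8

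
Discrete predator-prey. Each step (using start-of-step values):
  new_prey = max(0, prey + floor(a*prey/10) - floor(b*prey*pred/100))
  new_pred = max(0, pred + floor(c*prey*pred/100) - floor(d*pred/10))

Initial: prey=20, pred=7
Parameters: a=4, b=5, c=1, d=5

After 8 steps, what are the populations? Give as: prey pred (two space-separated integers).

Answer: 129 1

Derivation:
Step 1: prey: 20+8-7=21; pred: 7+1-3=5
Step 2: prey: 21+8-5=24; pred: 5+1-2=4
Step 3: prey: 24+9-4=29; pred: 4+0-2=2
Step 4: prey: 29+11-2=38; pred: 2+0-1=1
Step 5: prey: 38+15-1=52; pred: 1+0-0=1
Step 6: prey: 52+20-2=70; pred: 1+0-0=1
Step 7: prey: 70+28-3=95; pred: 1+0-0=1
Step 8: prey: 95+38-4=129; pred: 1+0-0=1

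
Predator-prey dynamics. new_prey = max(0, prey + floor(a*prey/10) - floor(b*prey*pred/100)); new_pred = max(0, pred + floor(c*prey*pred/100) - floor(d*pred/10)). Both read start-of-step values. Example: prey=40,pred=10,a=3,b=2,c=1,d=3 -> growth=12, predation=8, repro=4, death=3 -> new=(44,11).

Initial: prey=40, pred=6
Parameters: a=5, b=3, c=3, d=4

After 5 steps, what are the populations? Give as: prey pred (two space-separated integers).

Step 1: prey: 40+20-7=53; pred: 6+7-2=11
Step 2: prey: 53+26-17=62; pred: 11+17-4=24
Step 3: prey: 62+31-44=49; pred: 24+44-9=59
Step 4: prey: 49+24-86=0; pred: 59+86-23=122
Step 5: prey: 0+0-0=0; pred: 122+0-48=74

Answer: 0 74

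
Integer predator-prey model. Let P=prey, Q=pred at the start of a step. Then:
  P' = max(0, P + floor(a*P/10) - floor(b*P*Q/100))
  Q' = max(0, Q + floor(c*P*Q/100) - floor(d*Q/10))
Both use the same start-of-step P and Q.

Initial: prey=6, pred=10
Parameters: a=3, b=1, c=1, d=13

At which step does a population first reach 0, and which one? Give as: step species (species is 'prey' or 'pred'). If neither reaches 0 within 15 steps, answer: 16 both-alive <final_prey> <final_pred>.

Step 1: prey: 6+1-0=7; pred: 10+0-13=0
First extinction: pred at step 1

Answer: 1 pred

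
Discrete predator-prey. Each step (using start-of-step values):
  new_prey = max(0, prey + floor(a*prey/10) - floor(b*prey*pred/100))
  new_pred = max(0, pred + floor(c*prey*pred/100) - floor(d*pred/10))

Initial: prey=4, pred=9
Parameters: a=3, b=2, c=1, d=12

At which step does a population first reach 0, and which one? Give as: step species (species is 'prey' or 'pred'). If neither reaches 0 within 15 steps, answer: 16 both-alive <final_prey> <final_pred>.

Step 1: prey: 4+1-0=5; pred: 9+0-10=0
First extinction: pred at step 1

Answer: 1 pred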